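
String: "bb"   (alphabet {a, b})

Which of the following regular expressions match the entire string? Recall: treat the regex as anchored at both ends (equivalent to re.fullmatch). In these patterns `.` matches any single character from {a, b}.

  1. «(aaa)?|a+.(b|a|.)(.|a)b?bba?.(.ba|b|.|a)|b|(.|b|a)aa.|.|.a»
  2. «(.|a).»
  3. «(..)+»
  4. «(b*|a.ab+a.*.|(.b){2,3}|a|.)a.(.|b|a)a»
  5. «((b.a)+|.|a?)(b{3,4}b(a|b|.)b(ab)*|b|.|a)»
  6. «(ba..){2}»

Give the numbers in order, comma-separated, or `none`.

1 → no match
2 → match
3 → match
4 → no match — must end with "a"
5 → match
6 → no match — must start with "ba"

2, 3, 5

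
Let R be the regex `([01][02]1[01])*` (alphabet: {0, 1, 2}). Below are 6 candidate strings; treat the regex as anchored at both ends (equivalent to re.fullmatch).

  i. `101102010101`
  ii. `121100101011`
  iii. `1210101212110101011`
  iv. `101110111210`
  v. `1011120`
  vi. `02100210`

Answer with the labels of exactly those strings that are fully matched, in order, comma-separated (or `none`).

i → no match
ii → match
iii → no match
iv → match
v → no match
vi → match

ii, iv, vi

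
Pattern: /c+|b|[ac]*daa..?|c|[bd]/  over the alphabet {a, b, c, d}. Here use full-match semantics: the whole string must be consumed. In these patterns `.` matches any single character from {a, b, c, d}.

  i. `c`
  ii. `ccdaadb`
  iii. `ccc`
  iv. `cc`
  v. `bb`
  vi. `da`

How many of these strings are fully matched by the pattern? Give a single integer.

4

i → match
ii → match
iii → match
iv → match
v → no match
vi → no match
Total matched: 4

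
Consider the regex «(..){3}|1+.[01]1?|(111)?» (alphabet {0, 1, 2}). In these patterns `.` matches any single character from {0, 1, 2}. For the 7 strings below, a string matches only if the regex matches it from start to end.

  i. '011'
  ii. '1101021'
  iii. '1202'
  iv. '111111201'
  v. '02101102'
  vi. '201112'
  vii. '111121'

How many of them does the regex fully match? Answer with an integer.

i. '011' → no match
ii. '1101021' → no match
iii. '1202' → no match
iv. '111111201' → match
v. '02101102' → no match
vi. '201112' → match
vii. '111121' → match
Total matched: 3

3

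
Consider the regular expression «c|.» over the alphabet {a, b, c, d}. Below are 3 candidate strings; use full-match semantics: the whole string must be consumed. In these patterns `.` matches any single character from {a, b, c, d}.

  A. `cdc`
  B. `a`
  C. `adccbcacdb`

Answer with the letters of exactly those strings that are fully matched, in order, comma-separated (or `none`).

A. `cdc` → no match
B. `a` → match
C. `adccbcacdb` → no match

B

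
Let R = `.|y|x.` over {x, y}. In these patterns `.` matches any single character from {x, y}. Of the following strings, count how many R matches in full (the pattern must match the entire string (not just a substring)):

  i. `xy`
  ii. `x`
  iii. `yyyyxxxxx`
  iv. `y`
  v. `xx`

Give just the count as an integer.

4

i → match
ii → match
iii → no match
iv → match
v → match
Total matched: 4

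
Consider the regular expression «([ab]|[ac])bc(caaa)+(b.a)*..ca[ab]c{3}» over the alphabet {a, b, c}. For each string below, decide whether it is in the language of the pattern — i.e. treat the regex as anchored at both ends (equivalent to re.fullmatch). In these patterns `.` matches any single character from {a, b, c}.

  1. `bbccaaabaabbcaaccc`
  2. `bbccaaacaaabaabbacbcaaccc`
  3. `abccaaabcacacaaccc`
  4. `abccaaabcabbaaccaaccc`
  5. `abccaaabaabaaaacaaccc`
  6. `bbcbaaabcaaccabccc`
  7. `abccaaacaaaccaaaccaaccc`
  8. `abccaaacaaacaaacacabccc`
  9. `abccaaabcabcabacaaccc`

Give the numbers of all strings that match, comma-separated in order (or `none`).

1, 2, 3, 4, 5, 8, 9

1 → match
2 → match
3 → match
4 → match
5 → match
6 → no match
7 → no match
8 → match
9 → match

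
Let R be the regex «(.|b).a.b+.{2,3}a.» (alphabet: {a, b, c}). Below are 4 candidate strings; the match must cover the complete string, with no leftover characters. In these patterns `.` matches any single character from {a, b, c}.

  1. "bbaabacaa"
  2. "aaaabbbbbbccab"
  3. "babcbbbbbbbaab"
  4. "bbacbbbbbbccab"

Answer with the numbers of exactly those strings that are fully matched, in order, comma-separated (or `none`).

1, 2, 4

1. "bbaabacaa" → match
2 → match
3 → no match
4 → match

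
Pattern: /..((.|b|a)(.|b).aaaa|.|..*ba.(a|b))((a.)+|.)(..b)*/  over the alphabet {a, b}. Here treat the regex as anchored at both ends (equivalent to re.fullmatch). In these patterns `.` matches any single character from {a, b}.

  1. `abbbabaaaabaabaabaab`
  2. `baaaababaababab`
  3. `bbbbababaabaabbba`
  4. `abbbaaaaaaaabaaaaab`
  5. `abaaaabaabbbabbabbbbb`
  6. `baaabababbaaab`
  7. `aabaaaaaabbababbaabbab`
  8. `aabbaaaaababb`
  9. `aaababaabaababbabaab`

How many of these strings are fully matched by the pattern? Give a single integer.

8

1 → match
2 → match
3 → no match
4 → match
5 → match
6 → match
7 → match
8 → match
9 → match
Total matched: 8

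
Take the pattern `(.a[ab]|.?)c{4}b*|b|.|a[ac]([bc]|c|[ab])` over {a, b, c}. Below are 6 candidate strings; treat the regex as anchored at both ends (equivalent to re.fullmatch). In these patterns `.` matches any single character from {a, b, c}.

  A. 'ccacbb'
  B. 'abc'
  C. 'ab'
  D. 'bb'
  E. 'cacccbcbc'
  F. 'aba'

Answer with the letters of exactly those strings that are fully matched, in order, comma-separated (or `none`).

A → no match
B → no match
C → no match
D → no match
E → no match
F → no match

none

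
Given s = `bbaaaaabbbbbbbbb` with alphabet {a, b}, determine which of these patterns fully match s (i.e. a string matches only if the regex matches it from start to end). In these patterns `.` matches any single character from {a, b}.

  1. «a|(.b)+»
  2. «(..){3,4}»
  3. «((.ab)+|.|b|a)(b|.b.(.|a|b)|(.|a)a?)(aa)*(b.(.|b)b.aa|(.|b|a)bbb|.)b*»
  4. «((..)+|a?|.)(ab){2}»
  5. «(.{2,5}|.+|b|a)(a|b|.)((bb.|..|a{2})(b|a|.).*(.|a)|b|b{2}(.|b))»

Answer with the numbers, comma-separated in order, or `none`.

1 → no match
2 → no match
3 → match
4 → no match — must end with `ab`
5 → match

3, 5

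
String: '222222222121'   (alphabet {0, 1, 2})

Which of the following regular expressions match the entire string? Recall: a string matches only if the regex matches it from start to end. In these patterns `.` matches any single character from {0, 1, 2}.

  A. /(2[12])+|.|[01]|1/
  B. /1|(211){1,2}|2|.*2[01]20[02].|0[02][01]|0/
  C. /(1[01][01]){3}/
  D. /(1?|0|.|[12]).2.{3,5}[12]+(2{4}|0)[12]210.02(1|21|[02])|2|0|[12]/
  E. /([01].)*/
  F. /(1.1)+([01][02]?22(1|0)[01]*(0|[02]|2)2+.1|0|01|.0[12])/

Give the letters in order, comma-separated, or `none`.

A

A → match
B → no match
C → no match — must start with '1'
D → no match
E → no match
F → no match — must start with '1'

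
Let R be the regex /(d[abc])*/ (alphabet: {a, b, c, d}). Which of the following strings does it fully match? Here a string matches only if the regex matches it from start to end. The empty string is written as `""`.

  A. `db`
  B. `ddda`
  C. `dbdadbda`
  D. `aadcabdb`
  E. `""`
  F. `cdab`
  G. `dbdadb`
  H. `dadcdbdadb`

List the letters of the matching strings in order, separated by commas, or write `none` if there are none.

A → match
B → no match
C → match
D → no match
E → match
F → no match
G → match
H → match

A, C, E, G, H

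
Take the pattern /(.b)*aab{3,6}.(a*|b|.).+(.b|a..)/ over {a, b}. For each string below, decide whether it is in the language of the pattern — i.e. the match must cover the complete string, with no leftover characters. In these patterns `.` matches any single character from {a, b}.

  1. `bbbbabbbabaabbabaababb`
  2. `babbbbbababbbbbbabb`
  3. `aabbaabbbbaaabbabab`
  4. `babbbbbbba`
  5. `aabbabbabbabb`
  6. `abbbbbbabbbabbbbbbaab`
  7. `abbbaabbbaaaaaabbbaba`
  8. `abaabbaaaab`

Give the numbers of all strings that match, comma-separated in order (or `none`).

7

1 → no match
2 → no match
3 → no match
4 → no match
5 → no match
6 → no match
7 → match
8 → no match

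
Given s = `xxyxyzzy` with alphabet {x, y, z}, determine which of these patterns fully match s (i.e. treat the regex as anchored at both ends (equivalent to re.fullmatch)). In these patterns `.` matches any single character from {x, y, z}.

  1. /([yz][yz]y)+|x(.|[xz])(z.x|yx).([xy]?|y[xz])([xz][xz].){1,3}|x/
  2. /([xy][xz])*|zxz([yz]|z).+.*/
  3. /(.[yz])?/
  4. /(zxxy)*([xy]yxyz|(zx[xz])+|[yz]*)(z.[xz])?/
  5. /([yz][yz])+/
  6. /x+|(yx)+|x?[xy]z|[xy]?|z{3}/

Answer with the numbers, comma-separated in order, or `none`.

1 → match
2 → no match
3 → no match
4 → no match
5 → no match
6 → no match

1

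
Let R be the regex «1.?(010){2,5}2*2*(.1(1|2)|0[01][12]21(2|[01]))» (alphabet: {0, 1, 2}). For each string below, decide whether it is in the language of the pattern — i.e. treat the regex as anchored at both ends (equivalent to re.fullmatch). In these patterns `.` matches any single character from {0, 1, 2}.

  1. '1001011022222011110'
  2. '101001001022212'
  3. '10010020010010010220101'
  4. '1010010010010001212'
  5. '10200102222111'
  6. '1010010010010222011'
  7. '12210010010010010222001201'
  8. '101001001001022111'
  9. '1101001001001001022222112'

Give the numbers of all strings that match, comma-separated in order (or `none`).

1 → no match
2 → match
3 → no match
4 → match
5 → no match
6 → match
7 → no match
8 → match
9 → match

2, 4, 6, 8, 9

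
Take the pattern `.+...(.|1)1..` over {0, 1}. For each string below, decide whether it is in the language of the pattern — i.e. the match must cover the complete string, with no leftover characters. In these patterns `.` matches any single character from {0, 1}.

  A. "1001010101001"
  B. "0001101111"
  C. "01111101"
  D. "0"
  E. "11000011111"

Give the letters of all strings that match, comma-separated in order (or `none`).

B, C, E

A → no match
B. "0001101111" → match
C. "01111101" → match
D. "0" → no match
E. "11000011111" → match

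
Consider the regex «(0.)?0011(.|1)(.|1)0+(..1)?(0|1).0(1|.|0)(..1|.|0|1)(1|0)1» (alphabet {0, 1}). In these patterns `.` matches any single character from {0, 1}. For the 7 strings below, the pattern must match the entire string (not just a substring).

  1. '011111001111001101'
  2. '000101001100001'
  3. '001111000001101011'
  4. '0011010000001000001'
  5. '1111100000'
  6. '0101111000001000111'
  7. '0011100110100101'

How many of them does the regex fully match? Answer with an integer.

3

1 → no match
2 → no match
3 → match
4 → match
5 → no match — must end with '1'
6 → no match
7 → match
Total matched: 3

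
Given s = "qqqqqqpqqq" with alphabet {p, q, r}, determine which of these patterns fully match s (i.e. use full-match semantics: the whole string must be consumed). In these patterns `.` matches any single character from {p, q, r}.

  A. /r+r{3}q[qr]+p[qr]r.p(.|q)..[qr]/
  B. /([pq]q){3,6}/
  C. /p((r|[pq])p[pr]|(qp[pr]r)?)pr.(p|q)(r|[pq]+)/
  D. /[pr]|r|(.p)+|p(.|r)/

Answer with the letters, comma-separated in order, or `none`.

A → no match — must start with "r"
B → match
C → no match — must start with "p"
D → no match

B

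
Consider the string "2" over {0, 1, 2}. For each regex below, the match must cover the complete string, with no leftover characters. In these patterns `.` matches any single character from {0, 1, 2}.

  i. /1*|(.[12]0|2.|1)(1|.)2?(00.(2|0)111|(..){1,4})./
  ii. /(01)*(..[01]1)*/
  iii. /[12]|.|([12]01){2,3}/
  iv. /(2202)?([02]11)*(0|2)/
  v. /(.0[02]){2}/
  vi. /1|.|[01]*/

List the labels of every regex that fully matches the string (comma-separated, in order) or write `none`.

iii, iv, vi

i → no match
ii → no match
iii → match
iv → match
v → no match
vi → match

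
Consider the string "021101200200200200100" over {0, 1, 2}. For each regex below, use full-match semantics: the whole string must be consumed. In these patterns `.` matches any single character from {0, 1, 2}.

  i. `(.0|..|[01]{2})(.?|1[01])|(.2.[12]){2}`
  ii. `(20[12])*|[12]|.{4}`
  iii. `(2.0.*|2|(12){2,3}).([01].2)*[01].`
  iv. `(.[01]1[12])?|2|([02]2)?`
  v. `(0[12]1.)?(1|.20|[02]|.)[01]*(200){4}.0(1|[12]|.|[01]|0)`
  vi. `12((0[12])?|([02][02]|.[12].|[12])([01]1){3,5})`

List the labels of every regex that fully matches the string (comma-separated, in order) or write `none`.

i → no match
ii → no match
iii → no match
iv → no match
v → match
vi → no match — must start with "12"

v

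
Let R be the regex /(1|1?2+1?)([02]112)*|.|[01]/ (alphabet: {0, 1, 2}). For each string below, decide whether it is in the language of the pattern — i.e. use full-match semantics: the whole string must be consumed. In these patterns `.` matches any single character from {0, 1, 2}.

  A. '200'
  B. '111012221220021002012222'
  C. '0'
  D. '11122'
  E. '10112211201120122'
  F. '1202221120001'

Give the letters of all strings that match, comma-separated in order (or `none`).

A → no match
B → no match
C → match
D → no match
E → no match
F → no match

C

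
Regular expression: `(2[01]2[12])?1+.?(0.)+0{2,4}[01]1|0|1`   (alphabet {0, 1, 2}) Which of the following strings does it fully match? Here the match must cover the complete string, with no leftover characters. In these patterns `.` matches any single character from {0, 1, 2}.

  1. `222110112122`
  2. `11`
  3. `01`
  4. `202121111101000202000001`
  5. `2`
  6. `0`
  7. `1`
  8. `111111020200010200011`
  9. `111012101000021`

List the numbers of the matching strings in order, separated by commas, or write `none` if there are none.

6, 7, 8

1 → no match
2 → no match
3 → no match
4 → no match
5 → no match
6 → match
7 → match
8 → match
9 → no match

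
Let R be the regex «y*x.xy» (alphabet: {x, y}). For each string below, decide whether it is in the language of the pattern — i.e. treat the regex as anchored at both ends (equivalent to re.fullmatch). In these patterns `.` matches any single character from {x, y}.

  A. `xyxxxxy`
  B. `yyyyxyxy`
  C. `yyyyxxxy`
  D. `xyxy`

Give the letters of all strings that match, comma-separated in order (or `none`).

A → no match
B → match
C → match
D → match

B, C, D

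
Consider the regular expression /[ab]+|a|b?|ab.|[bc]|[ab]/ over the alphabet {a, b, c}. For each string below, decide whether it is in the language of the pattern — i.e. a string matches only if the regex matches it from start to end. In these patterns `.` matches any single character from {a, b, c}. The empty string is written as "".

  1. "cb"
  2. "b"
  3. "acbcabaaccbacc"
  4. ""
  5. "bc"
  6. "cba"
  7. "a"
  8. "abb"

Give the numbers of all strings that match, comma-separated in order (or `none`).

1 → no match
2 → match
3 → no match
4 → match
5 → no match
6 → no match
7 → match
8 → match

2, 4, 7, 8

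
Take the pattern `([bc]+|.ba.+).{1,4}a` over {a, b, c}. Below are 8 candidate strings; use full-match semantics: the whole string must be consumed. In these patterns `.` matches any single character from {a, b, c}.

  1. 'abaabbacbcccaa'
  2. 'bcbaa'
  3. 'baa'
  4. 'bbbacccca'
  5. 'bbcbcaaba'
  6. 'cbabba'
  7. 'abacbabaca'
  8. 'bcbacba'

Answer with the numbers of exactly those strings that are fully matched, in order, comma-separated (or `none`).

1, 2, 3, 5, 6, 7, 8

1 → match
2 → match
3 → match
4 → no match
5 → match
6 → match
7 → match
8 → match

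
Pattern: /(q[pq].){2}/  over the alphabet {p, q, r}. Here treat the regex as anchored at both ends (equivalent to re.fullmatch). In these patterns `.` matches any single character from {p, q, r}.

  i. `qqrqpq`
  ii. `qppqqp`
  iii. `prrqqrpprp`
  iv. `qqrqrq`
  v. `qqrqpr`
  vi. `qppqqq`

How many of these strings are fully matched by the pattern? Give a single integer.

i. `qqrqpq` → match
ii. `qppqqp` → match
iii. `prrqqrpprp` → no match — must start with `q`
iv. `qqrqrq` → no match
v. `qqrqpr` → match
vi. `qppqqq` → match
Total matched: 4

4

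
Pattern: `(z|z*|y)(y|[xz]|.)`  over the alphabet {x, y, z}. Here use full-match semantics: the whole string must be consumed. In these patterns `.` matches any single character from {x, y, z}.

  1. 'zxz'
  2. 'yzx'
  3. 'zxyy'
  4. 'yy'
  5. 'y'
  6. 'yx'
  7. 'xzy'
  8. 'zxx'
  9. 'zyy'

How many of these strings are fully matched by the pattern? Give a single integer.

3

1 → no match
2 → no match
3 → no match
4 → match
5 → match
6 → match
7 → no match
8 → no match
9 → no match
Total matched: 3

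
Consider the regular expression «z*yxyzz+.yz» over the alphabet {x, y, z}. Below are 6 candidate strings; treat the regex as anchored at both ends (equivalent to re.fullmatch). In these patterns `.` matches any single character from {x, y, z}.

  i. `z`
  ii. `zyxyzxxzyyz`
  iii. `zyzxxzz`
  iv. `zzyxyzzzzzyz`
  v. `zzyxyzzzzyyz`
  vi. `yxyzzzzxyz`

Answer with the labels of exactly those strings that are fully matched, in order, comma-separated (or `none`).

i. `z` → no match — must end with `yz`
ii. `zyxyzxxzyyz` → no match
iii. `zyzxxzz` → no match — must end with `yz`
iv. `zzyxyzzzzzyz` → match
v. `zzyxyzzzzyyz` → match
vi. `yxyzzzzxyz` → match

iv, v, vi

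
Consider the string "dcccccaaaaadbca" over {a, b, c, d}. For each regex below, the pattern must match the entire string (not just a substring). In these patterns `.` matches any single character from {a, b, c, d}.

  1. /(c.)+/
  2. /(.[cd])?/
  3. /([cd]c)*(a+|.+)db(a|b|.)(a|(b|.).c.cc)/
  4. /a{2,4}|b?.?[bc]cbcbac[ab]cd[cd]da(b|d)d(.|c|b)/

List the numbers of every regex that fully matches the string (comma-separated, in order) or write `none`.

1 → no match — must start with "c"
2 → no match
3 → match
4 → no match

3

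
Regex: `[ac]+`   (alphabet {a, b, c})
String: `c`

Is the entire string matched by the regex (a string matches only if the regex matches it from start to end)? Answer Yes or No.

Yes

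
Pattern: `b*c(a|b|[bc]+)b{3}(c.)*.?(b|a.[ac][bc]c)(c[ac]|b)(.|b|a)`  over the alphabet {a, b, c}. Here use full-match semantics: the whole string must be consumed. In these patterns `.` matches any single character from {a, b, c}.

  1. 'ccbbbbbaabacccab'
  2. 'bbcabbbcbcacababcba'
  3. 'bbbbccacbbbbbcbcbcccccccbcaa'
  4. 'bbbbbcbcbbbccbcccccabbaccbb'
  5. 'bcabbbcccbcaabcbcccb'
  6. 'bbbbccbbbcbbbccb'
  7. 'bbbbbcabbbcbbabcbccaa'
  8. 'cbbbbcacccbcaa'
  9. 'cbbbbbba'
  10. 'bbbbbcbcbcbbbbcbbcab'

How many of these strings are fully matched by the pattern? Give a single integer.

1 → match
2 → match
3 → no match
4 → no match
5 → match
6 → match
7 → match
8 → match
9 → match
10 → match
Total matched: 8

8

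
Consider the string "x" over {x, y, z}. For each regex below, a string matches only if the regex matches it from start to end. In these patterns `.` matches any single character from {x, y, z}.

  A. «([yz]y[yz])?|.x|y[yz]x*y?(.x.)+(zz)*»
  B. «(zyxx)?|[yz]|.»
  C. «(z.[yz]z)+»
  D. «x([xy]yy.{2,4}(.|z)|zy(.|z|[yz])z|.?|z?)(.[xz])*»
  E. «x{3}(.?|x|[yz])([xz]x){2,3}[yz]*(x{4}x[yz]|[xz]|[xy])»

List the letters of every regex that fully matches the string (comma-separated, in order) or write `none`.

A → no match
B → match
C → no match — must start with "z"
D → match
E → no match

B, D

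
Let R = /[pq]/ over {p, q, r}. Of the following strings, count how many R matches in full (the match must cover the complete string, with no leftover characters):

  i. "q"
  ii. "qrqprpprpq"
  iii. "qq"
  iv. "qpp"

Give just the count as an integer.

i → match
ii → no match
iii → no match
iv → no match
Total matched: 1

1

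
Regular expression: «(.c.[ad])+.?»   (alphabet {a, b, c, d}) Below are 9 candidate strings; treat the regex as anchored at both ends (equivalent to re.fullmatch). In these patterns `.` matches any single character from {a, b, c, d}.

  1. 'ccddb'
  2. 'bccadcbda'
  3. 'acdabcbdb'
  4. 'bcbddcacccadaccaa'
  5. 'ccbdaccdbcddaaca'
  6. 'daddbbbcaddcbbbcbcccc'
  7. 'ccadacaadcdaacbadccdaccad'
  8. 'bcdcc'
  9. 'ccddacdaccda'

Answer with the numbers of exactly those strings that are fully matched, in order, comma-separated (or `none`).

1 → match
2 → match
3 → match
4 → no match
5 → no match
6 → no match
7 → match
8 → no match
9 → match

1, 2, 3, 7, 9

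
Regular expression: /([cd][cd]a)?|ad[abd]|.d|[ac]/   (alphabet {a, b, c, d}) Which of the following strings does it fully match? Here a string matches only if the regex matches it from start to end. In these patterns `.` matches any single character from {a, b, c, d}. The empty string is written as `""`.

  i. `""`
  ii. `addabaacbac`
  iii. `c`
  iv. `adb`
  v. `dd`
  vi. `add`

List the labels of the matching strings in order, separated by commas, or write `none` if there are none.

i, iii, iv, v, vi

i. `""` → match
ii. `addabaacbac` → no match
iii. `c` → match
iv. `adb` → match
v. `dd` → match
vi. `add` → match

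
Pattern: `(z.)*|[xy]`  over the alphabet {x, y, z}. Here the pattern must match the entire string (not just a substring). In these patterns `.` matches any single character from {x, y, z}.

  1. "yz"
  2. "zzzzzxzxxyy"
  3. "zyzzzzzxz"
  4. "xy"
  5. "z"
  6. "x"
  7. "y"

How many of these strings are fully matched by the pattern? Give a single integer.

2

1 → no match
2 → no match
3 → no match
4 → no match
5 → no match
6 → match
7 → match
Total matched: 2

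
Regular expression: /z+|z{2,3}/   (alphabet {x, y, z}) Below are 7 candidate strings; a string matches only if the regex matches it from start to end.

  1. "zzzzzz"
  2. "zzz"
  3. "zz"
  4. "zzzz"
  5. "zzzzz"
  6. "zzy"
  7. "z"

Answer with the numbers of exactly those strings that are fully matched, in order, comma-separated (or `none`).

1 → match
2 → match
3 → match
4 → match
5 → match
6 → no match — must end with "z"
7 → match

1, 2, 3, 4, 5, 7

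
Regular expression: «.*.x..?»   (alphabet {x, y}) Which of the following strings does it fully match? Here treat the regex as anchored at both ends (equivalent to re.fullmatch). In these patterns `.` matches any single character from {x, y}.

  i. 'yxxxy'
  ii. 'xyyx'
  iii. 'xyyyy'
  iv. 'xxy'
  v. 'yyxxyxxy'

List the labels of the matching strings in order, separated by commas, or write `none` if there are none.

i, iv, v

i → match
ii → no match
iii → no match
iv → match
v → match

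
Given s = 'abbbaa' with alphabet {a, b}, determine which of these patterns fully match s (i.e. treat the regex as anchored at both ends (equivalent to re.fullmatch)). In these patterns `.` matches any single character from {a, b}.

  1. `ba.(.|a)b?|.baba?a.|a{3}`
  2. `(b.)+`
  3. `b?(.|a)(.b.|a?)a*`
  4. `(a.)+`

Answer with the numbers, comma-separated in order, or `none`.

1 → no match
2 → no match — must start with 'b'
3 → match
4 → no match

3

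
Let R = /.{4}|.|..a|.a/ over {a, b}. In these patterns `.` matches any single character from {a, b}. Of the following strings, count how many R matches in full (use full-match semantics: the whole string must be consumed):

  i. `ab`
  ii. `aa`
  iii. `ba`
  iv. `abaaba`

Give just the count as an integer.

i → no match
ii → match
iii → match
iv → no match
Total matched: 2

2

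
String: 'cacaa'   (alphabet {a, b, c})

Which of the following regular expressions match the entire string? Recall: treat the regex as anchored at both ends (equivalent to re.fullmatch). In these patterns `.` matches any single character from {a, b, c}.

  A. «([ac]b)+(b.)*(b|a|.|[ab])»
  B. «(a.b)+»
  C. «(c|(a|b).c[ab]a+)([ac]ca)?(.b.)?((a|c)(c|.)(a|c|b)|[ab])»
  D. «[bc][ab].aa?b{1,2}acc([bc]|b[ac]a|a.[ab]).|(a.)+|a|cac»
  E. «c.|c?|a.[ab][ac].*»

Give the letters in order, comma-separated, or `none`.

A → no match
B → no match — must start with 'a'
C → match
D → no match
E → no match

C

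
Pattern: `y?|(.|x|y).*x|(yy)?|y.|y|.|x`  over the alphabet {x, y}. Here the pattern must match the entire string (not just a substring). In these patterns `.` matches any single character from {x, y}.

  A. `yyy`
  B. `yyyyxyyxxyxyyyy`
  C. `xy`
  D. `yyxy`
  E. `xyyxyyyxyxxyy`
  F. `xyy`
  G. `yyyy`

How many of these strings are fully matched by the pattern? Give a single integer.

A → no match
B → no match
C → no match
D → no match
E → no match
F → no match
G → no match
Total matched: 0

0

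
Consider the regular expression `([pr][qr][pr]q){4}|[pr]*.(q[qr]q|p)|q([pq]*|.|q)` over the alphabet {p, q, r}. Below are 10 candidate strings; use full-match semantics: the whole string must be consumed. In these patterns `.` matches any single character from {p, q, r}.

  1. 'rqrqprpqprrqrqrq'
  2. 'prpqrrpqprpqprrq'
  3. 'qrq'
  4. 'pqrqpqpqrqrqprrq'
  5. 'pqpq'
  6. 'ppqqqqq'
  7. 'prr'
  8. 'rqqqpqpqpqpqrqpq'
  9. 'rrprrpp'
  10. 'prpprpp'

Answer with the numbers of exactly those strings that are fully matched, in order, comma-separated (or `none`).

1 → match
2 → match
3. 'qrq' → no match
4 → match
5. 'pqpq' → no match
6. 'ppqqqqq' → no match
7. 'prr' → no match
8 → no match
9. 'rrprrpp' → match
10. 'prpprpp' → match

1, 2, 4, 9, 10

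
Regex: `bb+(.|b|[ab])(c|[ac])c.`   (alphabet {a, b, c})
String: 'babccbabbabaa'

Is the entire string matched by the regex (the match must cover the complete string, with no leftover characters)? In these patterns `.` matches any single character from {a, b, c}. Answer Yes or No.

Every match must start with 'bb', but 'babccbabbabaa' does not.

No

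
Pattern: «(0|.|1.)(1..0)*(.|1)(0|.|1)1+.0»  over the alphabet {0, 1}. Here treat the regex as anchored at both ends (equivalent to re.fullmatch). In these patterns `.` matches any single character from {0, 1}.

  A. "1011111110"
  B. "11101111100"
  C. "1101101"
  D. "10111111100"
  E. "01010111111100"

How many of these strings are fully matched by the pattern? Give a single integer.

4

A. "1011111110" → match
B. "11101111100" → match
C. "1101101" → no match — must end with "0"
D. "10111111100" → match
E → match
Total matched: 4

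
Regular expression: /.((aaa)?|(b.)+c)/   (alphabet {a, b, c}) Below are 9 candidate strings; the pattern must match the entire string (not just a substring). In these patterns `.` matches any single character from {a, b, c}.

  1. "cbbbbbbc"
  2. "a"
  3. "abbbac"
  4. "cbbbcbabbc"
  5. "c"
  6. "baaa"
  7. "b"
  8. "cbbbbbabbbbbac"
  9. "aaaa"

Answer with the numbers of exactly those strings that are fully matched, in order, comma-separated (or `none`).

1, 2, 3, 4, 5, 6, 7, 8, 9

1 → match
2 → match
3 → match
4 → match
5 → match
6 → match
7 → match
8 → match
9 → match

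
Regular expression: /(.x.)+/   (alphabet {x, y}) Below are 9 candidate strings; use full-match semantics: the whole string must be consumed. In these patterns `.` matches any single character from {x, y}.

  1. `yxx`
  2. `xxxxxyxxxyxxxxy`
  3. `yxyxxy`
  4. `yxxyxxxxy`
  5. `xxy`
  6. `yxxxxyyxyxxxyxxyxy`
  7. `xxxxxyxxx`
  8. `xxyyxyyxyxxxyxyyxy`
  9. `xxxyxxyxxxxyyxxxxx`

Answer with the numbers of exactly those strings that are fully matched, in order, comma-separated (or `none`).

1, 2, 3, 4, 5, 6, 7, 8, 9

1 → match
2 → match
3 → match
4 → match
5 → match
6 → match
7 → match
8 → match
9 → match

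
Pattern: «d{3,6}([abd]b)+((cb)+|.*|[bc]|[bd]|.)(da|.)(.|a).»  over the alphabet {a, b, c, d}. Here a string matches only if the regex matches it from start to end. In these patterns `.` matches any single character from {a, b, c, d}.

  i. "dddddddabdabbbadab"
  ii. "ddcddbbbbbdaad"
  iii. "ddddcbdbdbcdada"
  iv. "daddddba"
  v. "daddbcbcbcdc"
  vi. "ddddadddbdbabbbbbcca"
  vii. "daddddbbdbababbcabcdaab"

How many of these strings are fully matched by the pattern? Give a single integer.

0

i → no match
ii → no match
iii → no match
iv → no match
v → no match
vi → no match
vii → no match
Total matched: 0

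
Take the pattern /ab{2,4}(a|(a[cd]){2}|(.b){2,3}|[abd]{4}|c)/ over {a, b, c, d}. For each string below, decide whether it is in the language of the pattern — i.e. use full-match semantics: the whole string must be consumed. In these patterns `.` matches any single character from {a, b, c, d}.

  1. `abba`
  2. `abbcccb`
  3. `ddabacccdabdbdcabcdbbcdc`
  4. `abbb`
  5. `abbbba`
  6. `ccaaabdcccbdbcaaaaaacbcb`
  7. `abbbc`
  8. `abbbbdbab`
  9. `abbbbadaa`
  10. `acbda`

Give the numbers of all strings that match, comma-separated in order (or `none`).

1 → match
2 → no match
3 → no match — must start with `ab`
4 → no match
5 → match
6 → no match — must start with `ab`
7 → match
8 → match
9 → match
10 → no match — must start with `ab`

1, 5, 7, 8, 9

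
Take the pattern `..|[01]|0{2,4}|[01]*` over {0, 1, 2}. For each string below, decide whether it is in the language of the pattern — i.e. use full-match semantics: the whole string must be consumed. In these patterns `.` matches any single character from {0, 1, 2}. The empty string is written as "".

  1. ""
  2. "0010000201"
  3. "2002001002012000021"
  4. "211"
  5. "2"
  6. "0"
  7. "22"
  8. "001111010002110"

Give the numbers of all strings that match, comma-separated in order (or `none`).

1, 6, 7

1 → match
2 → no match
3 → no match
4 → no match
5 → no match
6 → match
7 → match
8 → no match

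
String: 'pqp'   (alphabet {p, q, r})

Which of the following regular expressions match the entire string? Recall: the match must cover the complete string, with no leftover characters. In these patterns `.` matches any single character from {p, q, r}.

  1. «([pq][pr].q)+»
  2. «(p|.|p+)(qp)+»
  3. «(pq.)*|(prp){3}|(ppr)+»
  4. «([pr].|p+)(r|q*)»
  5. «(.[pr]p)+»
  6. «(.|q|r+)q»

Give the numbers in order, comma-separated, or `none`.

2, 3

1 → no match — must end with 'q'
2 → match
3 → match
4 → no match
5 → no match
6 → no match — must end with 'q'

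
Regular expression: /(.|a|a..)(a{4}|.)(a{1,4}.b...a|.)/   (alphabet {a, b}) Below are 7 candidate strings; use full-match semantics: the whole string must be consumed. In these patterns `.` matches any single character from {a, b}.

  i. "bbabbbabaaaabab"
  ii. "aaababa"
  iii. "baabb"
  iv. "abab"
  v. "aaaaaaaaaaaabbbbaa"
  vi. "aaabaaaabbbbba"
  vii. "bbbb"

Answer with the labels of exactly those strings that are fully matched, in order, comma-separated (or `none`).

vi

i → no match
ii → no match
iii → no match
iv → no match
v → no match
vi → match
vii → no match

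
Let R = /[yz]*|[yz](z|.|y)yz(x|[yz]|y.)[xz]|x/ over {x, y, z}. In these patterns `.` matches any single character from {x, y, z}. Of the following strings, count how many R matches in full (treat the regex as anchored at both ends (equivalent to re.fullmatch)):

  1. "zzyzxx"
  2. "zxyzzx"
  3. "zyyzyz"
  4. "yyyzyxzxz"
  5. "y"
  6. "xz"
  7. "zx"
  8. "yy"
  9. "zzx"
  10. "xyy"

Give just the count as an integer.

1. "zzyzxx" → match
2. "zxyzzx" → match
3. "zyyzyz" → match
4. "yyyzyxzxz" → no match
5. "y" → match
6. "xz" → no match
7. "zx" → no match
8. "yy" → match
9. "zzx" → no match
10. "xyy" → no match
Total matched: 5

5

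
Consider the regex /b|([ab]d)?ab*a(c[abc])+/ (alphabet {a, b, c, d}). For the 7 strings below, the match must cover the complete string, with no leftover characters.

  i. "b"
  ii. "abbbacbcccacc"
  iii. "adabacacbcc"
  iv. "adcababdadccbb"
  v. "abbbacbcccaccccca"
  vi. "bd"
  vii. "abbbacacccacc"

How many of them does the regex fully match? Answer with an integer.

i → match
ii → match
iii → match
iv → no match
v → match
vi → no match
vii → match
Total matched: 5

5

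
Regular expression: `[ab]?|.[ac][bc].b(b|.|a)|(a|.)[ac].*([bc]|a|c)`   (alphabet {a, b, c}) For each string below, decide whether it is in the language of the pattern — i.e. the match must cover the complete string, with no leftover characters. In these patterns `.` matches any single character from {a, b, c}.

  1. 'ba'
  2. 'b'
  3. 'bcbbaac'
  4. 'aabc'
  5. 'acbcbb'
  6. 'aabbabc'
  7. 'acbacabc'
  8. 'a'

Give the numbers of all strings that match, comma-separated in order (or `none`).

2, 3, 4, 5, 6, 7, 8

1 → no match
2 → match
3 → match
4 → match
5 → match
6 → match
7 → match
8 → match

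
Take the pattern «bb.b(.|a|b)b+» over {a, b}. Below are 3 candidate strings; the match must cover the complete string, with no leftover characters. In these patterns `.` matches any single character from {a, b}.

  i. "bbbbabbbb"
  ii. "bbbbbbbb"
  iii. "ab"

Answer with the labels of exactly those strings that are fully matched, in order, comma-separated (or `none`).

i → match
ii → match
iii → no match — must start with "bb"

i, ii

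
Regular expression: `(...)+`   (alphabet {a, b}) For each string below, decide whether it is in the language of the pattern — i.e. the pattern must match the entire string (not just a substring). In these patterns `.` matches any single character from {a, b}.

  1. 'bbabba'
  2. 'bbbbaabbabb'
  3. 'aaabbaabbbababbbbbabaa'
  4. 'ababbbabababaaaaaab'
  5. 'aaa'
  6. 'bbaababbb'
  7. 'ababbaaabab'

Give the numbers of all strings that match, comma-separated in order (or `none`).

1. 'bbabba' → match
2. 'bbbbaabbabb' → no match
3 → no match
4 → no match
5. 'aaa' → match
6. 'bbaababbb' → match
7. 'ababbaaabab' → no match

1, 5, 6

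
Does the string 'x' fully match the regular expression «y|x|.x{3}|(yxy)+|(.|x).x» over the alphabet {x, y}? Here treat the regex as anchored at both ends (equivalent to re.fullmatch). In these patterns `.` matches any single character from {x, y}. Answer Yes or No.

Yes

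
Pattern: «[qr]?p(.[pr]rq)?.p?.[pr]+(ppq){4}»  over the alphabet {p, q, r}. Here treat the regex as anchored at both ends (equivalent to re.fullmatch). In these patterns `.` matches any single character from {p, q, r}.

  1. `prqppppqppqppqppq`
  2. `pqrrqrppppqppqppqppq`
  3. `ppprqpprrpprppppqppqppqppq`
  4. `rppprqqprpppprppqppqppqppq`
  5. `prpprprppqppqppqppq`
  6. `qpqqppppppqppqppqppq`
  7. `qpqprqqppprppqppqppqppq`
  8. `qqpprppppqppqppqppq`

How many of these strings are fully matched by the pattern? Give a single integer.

7

1 → match
2 → match
3 → match
4 → match
5 → match
6 → match
7 → match
8 → no match
Total matched: 7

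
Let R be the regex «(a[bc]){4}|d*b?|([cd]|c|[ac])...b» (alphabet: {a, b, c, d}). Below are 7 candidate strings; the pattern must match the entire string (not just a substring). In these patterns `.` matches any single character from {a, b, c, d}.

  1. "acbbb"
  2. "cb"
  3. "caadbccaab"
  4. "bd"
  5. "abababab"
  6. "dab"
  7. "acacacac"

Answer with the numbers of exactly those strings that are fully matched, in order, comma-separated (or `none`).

1. "acbbb" → match
2. "cb" → no match
3. "caadbccaab" → no match
4. "bd" → no match
5. "abababab" → match
6. "dab" → no match
7. "acacacac" → match

1, 5, 7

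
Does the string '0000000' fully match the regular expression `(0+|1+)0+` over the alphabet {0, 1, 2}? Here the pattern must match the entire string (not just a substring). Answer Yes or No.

Yes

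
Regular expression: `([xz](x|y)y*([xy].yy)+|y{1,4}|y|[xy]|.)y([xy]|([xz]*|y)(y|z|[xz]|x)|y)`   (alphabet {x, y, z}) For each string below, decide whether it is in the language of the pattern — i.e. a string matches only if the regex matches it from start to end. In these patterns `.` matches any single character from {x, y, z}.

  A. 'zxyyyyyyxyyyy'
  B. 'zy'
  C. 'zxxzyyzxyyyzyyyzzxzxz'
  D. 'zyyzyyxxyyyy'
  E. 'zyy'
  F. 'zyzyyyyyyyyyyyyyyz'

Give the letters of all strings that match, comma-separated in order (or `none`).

A, D, E

A → match
B. 'zy' → no match
C → no match
D. 'zyyzyyxxyyyy' → match
E. 'zyy' → match
F → no match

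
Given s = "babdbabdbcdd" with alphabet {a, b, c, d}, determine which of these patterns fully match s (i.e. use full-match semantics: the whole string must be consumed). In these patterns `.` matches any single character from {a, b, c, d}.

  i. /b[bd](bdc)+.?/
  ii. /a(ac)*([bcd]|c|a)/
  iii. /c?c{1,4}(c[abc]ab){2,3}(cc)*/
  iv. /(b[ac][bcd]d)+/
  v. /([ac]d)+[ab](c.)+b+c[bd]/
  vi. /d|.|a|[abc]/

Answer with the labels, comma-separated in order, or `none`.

iv

i → no match
ii → no match — must start with "a"
iii → no match
iv → match
v → no match
vi → no match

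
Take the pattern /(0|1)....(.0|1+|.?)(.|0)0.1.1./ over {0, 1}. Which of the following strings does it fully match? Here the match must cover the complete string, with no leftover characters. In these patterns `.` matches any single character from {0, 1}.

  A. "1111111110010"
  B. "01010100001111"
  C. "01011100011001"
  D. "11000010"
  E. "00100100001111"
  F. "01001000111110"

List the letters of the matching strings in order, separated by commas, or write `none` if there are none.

A → no match
B → match
C → no match
D → no match
E → match
F → no match

B, E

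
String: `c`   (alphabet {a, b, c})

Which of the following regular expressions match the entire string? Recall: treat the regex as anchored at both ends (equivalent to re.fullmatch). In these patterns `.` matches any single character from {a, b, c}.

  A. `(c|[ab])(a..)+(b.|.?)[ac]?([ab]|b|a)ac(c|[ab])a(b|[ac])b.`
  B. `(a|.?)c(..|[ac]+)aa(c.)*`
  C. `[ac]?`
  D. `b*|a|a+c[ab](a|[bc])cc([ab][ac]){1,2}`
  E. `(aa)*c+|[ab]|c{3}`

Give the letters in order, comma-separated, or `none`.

A → no match
B → no match
C → match
D → no match
E → match

C, E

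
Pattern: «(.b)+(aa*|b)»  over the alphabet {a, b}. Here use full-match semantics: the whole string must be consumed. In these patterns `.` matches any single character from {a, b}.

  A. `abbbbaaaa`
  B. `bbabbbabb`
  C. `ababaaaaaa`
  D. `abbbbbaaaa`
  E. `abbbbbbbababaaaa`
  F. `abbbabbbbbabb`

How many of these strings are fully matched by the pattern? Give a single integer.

A. `abbbbaaaa` → no match
B. `bbabbbabb` → match
C. `ababaaaaaa` → match
D. `abbbbbaaaa` → match
E → match
F → match
Total matched: 5

5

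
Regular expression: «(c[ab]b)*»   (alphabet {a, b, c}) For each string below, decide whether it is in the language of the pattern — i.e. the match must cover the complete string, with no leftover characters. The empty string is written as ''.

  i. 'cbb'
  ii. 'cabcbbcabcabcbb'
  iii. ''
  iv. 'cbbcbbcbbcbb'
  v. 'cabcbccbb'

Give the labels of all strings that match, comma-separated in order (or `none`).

i → match
ii → match
iii → match
iv → match
v → no match

i, ii, iii, iv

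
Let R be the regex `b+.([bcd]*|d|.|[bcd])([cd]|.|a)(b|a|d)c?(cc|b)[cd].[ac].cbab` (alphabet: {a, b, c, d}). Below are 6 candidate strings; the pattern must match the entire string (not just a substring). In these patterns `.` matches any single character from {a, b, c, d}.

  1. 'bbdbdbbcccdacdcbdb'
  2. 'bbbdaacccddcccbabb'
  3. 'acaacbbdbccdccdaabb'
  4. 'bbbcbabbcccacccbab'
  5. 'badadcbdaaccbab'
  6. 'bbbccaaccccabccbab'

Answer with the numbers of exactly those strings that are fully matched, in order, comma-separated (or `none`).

1 → no match — must end with 'cbab'
2 → no match — must end with 'cbab'
3 → no match — must start with 'b'
4 → no match
5 → match
6 → no match

5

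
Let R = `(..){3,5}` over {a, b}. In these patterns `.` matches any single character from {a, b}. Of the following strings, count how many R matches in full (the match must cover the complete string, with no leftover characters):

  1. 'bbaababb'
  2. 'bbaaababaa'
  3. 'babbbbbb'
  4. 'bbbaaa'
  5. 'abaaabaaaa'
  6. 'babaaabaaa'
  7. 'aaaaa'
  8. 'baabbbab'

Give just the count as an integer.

1 → match
2 → match
3 → match
4 → match
5 → match
6 → match
7 → no match
8 → match
Total matched: 7

7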